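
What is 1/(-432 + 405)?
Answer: -1/27 ≈ -0.037037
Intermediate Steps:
1/(-432 + 405) = 1/(-27) = -1/27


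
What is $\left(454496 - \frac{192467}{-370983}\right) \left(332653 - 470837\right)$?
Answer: $- \frac{23299270849524440}{370983} \approx -6.2804 \cdot 10^{10}$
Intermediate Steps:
$\left(454496 - \frac{192467}{-370983}\right) \left(332653 - 470837\right) = \left(454496 - - \frac{192467}{370983}\right) \left(-138184\right) = \left(454496 + \frac{192467}{370983}\right) \left(-138184\right) = \frac{168610482035}{370983} \left(-138184\right) = - \frac{23299270849524440}{370983}$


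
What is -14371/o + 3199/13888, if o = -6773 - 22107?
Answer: 2606889/3581120 ≈ 0.72795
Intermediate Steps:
o = -28880
-14371/o + 3199/13888 = -14371/(-28880) + 3199/13888 = -14371*(-1/28880) + 3199*(1/13888) = 14371/28880 + 457/1984 = 2606889/3581120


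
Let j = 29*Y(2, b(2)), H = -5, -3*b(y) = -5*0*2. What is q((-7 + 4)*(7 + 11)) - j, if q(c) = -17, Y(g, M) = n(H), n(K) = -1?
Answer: 12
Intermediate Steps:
b(y) = 0 (b(y) = -(-5*0)*2/3 = -0*2 = -1/3*0 = 0)
Y(g, M) = -1
j = -29 (j = 29*(-1) = -29)
q((-7 + 4)*(7 + 11)) - j = -17 - 1*(-29) = -17 + 29 = 12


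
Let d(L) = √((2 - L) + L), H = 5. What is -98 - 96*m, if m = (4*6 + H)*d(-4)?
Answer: -98 - 2784*√2 ≈ -4035.2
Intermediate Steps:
d(L) = √2
m = 29*√2 (m = (4*6 + 5)*√2 = (24 + 5)*√2 = 29*√2 ≈ 41.012)
-98 - 96*m = -98 - 2784*√2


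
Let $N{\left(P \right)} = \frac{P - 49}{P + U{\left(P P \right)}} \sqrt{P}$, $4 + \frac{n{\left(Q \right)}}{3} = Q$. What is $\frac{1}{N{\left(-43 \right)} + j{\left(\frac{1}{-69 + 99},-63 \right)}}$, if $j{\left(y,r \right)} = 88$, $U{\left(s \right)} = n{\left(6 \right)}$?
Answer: $\frac{15059}{1370686} - \frac{851 i \sqrt{43}}{2741372} \approx 0.010986 - 0.0020356 i$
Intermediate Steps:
$n{\left(Q \right)} = -12 + 3 Q$
$U{\left(s \right)} = 6$ ($U{\left(s \right)} = -12 + 3 \cdot 6 = -12 + 18 = 6$)
$N{\left(P \right)} = \frac{\sqrt{P} \left(-49 + P\right)}{6 + P}$ ($N{\left(P \right)} = \frac{P - 49}{P + 6} \sqrt{P} = \frac{-49 + P}{6 + P} \sqrt{P} = \frac{\sqrt{P} \left(-49 + P\right)}{6 + P}$)
$\frac{1}{N{\left(-43 \right)} + j{\left(\frac{1}{-69 + 99},-63 \right)}} = \frac{1}{\frac{\sqrt{-43} \left(-49 - 43\right)}{6 - 43} + 88} = \frac{1}{i \sqrt{43} \frac{1}{-37} \left(-92\right) + 88} = \frac{1}{i \sqrt{43} \left(- \frac{1}{37}\right) \left(-92\right) + 88} = \frac{1}{\frac{92 i \sqrt{43}}{37} + 88} = \frac{1}{88 + \frac{92 i \sqrt{43}}{37}}$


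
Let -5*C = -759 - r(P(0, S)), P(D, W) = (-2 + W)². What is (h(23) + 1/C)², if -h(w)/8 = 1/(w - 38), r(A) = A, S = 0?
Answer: 38180041/130988025 ≈ 0.29148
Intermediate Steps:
h(w) = -8/(-38 + w) (h(w) = -8/(w - 38) = -8/(-38 + w))
C = 763/5 (C = -(-759 - (-2 + 0)²)/5 = -(-759 - 1*(-2)²)/5 = -(-759 - 1*4)/5 = -(-759 - 4)/5 = -⅕*(-763) = 763/5 ≈ 152.60)
(h(23) + 1/C)² = (-8/(-38 + 23) + 1/(763/5))² = (-8/(-15) + 5/763)² = (-8*(-1/15) + 5/763)² = (8/15 + 5/763)² = (6179/11445)² = 38180041/130988025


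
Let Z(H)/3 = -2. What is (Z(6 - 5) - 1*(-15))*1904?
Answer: 17136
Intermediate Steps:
Z(H) = -6 (Z(H) = 3*(-2) = -6)
(Z(6 - 5) - 1*(-15))*1904 = (-6 - 1*(-15))*1904 = (-6 + 15)*1904 = 9*1904 = 17136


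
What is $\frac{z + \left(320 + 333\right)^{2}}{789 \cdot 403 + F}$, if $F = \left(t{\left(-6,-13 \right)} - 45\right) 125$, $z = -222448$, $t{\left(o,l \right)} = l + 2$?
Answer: $\frac{203961}{310967} \approx 0.65589$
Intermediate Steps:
$t{\left(o,l \right)} = 2 + l$
$F = -7000$ ($F = \left(\left(2 - 13\right) - 45\right) 125 = \left(-11 - 45\right) 125 = \left(-56\right) 125 = -7000$)
$\frac{z + \left(320 + 333\right)^{2}}{789 \cdot 403 + F} = \frac{-222448 + \left(320 + 333\right)^{2}}{789 \cdot 403 - 7000} = \frac{-222448 + 653^{2}}{317967 - 7000} = \frac{-222448 + 426409}{310967} = 203961 \cdot \frac{1}{310967} = \frac{203961}{310967}$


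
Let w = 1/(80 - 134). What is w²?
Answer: 1/2916 ≈ 0.00034294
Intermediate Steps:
w = -1/54 (w = 1/(-54) = -1/54 ≈ -0.018519)
w² = (-1/54)² = 1/2916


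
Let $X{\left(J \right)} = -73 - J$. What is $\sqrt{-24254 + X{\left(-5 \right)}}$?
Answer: $i \sqrt{24322} \approx 155.96 i$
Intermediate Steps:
$\sqrt{-24254 + X{\left(-5 \right)}} = \sqrt{-24254 - 68} = \sqrt{-24322} = i \sqrt{24322}$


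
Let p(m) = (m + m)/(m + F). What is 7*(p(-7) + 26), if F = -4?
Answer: 2100/11 ≈ 190.91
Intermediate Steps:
p(m) = 2*m/(-4 + m) (p(m) = (m + m)/(m - 4) = (2*m)/(-4 + m) = 2*m/(-4 + m))
7*(p(-7) + 26) = 7*(2*(-7)/(-4 - 7) + 26) = 7*(2*(-7)/(-11) + 26) = 7*(2*(-7)*(-1/11) + 26) = 7*(14/11 + 26) = 7*(300/11) = 2100/11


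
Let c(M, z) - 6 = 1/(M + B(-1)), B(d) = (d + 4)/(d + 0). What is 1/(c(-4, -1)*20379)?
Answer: 7/835539 ≈ 8.3778e-6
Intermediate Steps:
B(d) = (4 + d)/d
c(M, z) = 6 + 1/(-3 + M) (c(M, z) = 6 + 1/(M + (4 - 1)/(-1)) = 6 + 1/(M - 1*3) = 6 + 1/(M - 3) = 6 + 1/(-3 + M))
1/(c(-4, -1)*20379) = 1/(((-17 + 6*(-4))/(-3 - 4))*20379) = 1/(((-17 - 24)/(-7))*20379) = 1/(-⅐*(-41)*20379) = 1/((41/7)*20379) = 1/(835539/7) = 7/835539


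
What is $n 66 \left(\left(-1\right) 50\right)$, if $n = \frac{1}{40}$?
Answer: $- \frac{165}{2} \approx -82.5$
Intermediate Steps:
$n = \frac{1}{40} \approx 0.025$
$n 66 \left(\left(-1\right) 50\right) = \frac{1}{40} \cdot 66 \left(\left(-1\right) 50\right) = \frac{33}{20} \left(-50\right) = - \frac{165}{2}$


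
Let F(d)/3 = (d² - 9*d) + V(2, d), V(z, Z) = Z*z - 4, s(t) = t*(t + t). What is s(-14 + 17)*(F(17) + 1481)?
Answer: 35622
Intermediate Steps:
s(t) = 2*t² (s(t) = t*(2*t) = 2*t²)
V(z, Z) = -4 + Z*z
F(d) = -12 - 21*d + 3*d² (F(d) = 3*((d² - 9*d) + (-4 + d*2)) = 3*((d² - 9*d) + (-4 + 2*d)) = 3*(-4 + d² - 7*d) = -12 - 21*d + 3*d²)
s(-14 + 17)*(F(17) + 1481) = (2*(-14 + 17)²)*((-12 - 21*17 + 3*17²) + 1481) = (2*3²)*((-12 - 357 + 3*289) + 1481) = (2*9)*((-12 - 357 + 867) + 1481) = 18*(498 + 1481) = 18*1979 = 35622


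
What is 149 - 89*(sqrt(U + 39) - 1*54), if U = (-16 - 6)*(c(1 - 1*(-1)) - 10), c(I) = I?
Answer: 4955 - 89*sqrt(215) ≈ 3650.0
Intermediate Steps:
U = 176 (U = (-16 - 6)*((1 - 1*(-1)) - 10) = -22*((1 + 1) - 10) = -22*(2 - 10) = -22*(-8) = 176)
149 - 89*(sqrt(U + 39) - 1*54) = 149 - 89*(sqrt(176 + 39) - 1*54) = 149 - 89*(sqrt(215) - 54) = 149 - 89*(-54 + sqrt(215)) = 149 + (4806 - 89*sqrt(215)) = 4955 - 89*sqrt(215)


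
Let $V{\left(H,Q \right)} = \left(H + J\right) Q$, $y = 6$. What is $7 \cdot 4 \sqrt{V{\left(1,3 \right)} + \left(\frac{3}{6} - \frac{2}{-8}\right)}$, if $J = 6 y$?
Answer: $14 \sqrt{447} \approx 295.99$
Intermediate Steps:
$J = 36$ ($J = 6 \cdot 6 = 36$)
$V{\left(H,Q \right)} = Q \left(36 + H\right)$ ($V{\left(H,Q \right)} = \left(H + 36\right) Q = \left(36 + H\right) Q = Q \left(36 + H\right)$)
$7 \cdot 4 \sqrt{V{\left(1,3 \right)} + \left(\frac{3}{6} - \frac{2}{-8}\right)} = 7 \cdot 4 \sqrt{3 \left(36 + 1\right) + \left(\frac{3}{6} - \frac{2}{-8}\right)} = 28 \sqrt{3 \cdot 37 + \left(3 \cdot \frac{1}{6} - - \frac{1}{4}\right)} = 28 \sqrt{111 + \left(\frac{1}{2} + \frac{1}{4}\right)} = 28 \sqrt{111 + \frac{3}{4}} = 28 \sqrt{\frac{447}{4}} = 28 \frac{\sqrt{447}}{2} = 14 \sqrt{447}$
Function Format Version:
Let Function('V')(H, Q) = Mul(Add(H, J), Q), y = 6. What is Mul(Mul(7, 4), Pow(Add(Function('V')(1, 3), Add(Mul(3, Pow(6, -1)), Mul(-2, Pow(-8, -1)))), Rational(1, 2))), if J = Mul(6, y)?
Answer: Mul(14, Pow(447, Rational(1, 2))) ≈ 295.99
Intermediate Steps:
J = 36 (J = Mul(6, 6) = 36)
Function('V')(H, Q) = Mul(Q, Add(36, H)) (Function('V')(H, Q) = Mul(Add(H, 36), Q) = Mul(Add(36, H), Q) = Mul(Q, Add(36, H)))
Mul(Mul(7, 4), Pow(Add(Function('V')(1, 3), Add(Mul(3, Pow(6, -1)), Mul(-2, Pow(-8, -1)))), Rational(1, 2))) = Mul(Mul(7, 4), Pow(Add(Mul(3, Add(36, 1)), Add(Mul(3, Pow(6, -1)), Mul(-2, Pow(-8, -1)))), Rational(1, 2))) = Mul(28, Pow(Add(Mul(3, 37), Add(Mul(3, Rational(1, 6)), Mul(-2, Rational(-1, 8)))), Rational(1, 2))) = Mul(28, Pow(Add(111, Add(Rational(1, 2), Rational(1, 4))), Rational(1, 2))) = Mul(28, Pow(Add(111, Rational(3, 4)), Rational(1, 2))) = Mul(28, Pow(Rational(447, 4), Rational(1, 2))) = Mul(28, Mul(Rational(1, 2), Pow(447, Rational(1, 2)))) = Mul(14, Pow(447, Rational(1, 2)))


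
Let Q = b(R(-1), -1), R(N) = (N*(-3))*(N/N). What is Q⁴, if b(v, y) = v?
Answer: 81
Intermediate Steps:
R(N) = -3*N (R(N) = -3*N*1 = -3*N)
Q = 3 (Q = -3*(-1) = 3)
Q⁴ = 3⁴ = 81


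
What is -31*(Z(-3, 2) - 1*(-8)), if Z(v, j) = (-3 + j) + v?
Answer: -124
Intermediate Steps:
Z(v, j) = -3 + j + v
-31*(Z(-3, 2) - 1*(-8)) = -31*((-3 + 2 - 3) - 1*(-8)) = -31*(-4 + 8) = -31*4 = -124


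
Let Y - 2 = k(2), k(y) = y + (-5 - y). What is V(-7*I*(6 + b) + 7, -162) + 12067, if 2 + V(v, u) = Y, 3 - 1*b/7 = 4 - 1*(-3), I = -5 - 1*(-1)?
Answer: 12062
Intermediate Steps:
I = -4 (I = -5 + 1 = -4)
b = -28 (b = 21 - 7*(4 - 1*(-3)) = 21 - 7*(4 + 3) = 21 - 7*7 = 21 - 49 = -28)
k(y) = -5
Y = -3 (Y = 2 - 5 = -3)
V(v, u) = -5 (V(v, u) = -2 - 3 = -5)
V(-7*I*(6 + b) + 7, -162) + 12067 = -5 + 12067 = 12062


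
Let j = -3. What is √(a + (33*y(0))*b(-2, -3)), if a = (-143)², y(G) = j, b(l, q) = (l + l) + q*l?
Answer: √20251 ≈ 142.31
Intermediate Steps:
b(l, q) = 2*l + l*q
y(G) = -3
a = 20449
√(a + (33*y(0))*b(-2, -3)) = √(20449 + (33*(-3))*(-2*(2 - 3))) = √(20449 - (-198)*(-1)) = √(20449 - 99*2) = √(20449 - 198) = √20251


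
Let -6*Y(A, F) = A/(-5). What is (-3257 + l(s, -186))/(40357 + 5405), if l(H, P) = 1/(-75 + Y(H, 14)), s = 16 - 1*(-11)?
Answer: -2413447/33909642 ≈ -0.071173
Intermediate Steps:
s = 27 (s = 16 + 11 = 27)
Y(A, F) = A/30 (Y(A, F) = -A/(6*(-5)) = -A*(-1)/(6*5) = -(-1)*A/30 = A/30)
l(H, P) = 1/(-75 + H/30)
(-3257 + l(s, -186))/(40357 + 5405) = (-3257 + 30/(-2250 + 27))/(40357 + 5405) = (-3257 + 30/(-2223))/45762 = (-3257 + 30*(-1/2223))*(1/45762) = (-3257 - 10/741)*(1/45762) = -2413447/741*1/45762 = -2413447/33909642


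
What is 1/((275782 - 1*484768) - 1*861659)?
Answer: -1/1070645 ≈ -9.3402e-7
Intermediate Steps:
1/((275782 - 1*484768) - 1*861659) = 1/((275782 - 484768) - 861659) = 1/(-208986 - 861659) = 1/(-1070645) = -1/1070645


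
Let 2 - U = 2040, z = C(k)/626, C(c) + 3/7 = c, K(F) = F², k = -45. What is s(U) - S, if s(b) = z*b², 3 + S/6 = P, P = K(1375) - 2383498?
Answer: 5818950300/2191 ≈ 2.6558e+6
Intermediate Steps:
C(c) = -3/7 + c
z = -159/2191 (z = (-3/7 - 45)/626 = -318/7*1/626 = -159/2191 ≈ -0.072570)
P = -492873 (P = 1375² - 2383498 = 1890625 - 2383498 = -492873)
U = -2038 (U = 2 - 1*2040 = 2 - 2040 = -2038)
S = -2957256 (S = -18 + 6*(-492873) = -18 - 2957238 = -2957256)
s(b) = -159*b²/2191
s(U) - S = -159/2191*(-2038)² - 1*(-2957256) = -159/2191*4153444 + 2957256 = -660397596/2191 + 2957256 = 5818950300/2191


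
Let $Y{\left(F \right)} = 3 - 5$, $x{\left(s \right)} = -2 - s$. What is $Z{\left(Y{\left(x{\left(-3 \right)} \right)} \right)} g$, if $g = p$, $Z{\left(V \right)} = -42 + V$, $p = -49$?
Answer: $2156$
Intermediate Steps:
$Y{\left(F \right)} = -2$
$g = -49$
$Z{\left(Y{\left(x{\left(-3 \right)} \right)} \right)} g = \left(-42 - 2\right) \left(-49\right) = \left(-44\right) \left(-49\right) = 2156$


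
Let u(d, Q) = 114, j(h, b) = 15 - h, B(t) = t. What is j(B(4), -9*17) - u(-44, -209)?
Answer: -103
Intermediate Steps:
j(B(4), -9*17) - u(-44, -209) = (15 - 1*4) - 1*114 = (15 - 4) - 114 = 11 - 114 = -103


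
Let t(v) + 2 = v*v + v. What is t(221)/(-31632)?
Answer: -12265/7908 ≈ -1.5510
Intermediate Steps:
t(v) = -2 + v + v**2 (t(v) = -2 + (v*v + v) = -2 + (v**2 + v) = -2 + (v + v**2) = -2 + v + v**2)
t(221)/(-31632) = (-2 + 221 + 221**2)/(-31632) = (-2 + 221 + 48841)*(-1/31632) = 49060*(-1/31632) = -12265/7908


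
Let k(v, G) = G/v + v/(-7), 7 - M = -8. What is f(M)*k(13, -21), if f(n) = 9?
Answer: -2844/91 ≈ -31.253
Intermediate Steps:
M = 15 (M = 7 - 1*(-8) = 7 + 8 = 15)
k(v, G) = -v/7 + G/v (k(v, G) = G/v + v*(-⅐) = G/v - v/7 = -v/7 + G/v)
f(M)*k(13, -21) = 9*(-⅐*13 - 21/13) = 9*(-13/7 - 21*1/13) = 9*(-13/7 - 21/13) = 9*(-316/91) = -2844/91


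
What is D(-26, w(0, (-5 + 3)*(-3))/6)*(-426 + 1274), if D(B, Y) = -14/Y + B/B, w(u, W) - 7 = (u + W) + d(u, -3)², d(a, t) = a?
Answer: -60208/13 ≈ -4631.4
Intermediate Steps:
w(u, W) = 7 + W + u + u² (w(u, W) = 7 + ((u + W) + u²) = 7 + ((W + u) + u²) = 7 + (W + u + u²) = 7 + W + u + u²)
D(B, Y) = 1 - 14/Y (D(B, Y) = -14/Y + 1 = 1 - 14/Y)
D(-26, w(0, (-5 + 3)*(-3))/6)*(-426 + 1274) = ((-14 + (7 + (-5 + 3)*(-3) + 0 + 0²)/6)/(((7 + (-5 + 3)*(-3) + 0 + 0²)/6)))*(-426 + 1274) = ((-14 + (7 - 2*(-3) + 0 + 0)*(⅙))/(((7 - 2*(-3) + 0 + 0)*(⅙))))*848 = ((-14 + (7 + 6 + 0 + 0)*(⅙))/(((7 + 6 + 0 + 0)*(⅙))))*848 = ((-14 + 13*(⅙))/((13*(⅙))))*848 = ((-14 + 13/6)/(13/6))*848 = ((6/13)*(-71/6))*848 = -71/13*848 = -60208/13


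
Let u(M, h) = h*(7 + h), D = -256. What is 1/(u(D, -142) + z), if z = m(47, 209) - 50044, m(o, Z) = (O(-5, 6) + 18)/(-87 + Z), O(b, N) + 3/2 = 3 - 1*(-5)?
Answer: -244/7533207 ≈ -3.2390e-5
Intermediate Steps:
O(b, N) = 13/2 (O(b, N) = -3/2 + (3 - 1*(-5)) = -3/2 + (3 + 5) = -3/2 + 8 = 13/2)
m(o, Z) = 49/(2*(-87 + Z)) (m(o, Z) = (13/2 + 18)/(-87 + Z) = 49/(2*(-87 + Z)))
z = -12210687/244 (z = 49/(2*(-87 + 209)) - 50044 = (49/2)/122 - 50044 = (49/2)*(1/122) - 50044 = 49/244 - 50044 = -12210687/244 ≈ -50044.)
1/(u(D, -142) + z) = 1/(-142*(7 - 142) - 12210687/244) = 1/(-142*(-135) - 12210687/244) = 1/(19170 - 12210687/244) = 1/(-7533207/244) = -244/7533207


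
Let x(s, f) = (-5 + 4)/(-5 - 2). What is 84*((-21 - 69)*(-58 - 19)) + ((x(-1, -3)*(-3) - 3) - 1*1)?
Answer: 4074809/7 ≈ 5.8212e+5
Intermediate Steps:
x(s, f) = ⅐ (x(s, f) = -1/(-7) = -1*(-⅐) = ⅐)
84*((-21 - 69)*(-58 - 19)) + ((x(-1, -3)*(-3) - 3) - 1*1) = 84*((-21 - 69)*(-58 - 19)) + (((⅐)*(-3) - 3) - 1*1) = 84*(-90*(-77)) + ((-3/7 - 3) - 1) = 84*6930 + (-24/7 - 1) = 582120 - 31/7 = 4074809/7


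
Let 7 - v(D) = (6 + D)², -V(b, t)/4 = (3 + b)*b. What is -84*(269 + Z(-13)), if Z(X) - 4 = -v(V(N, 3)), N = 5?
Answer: -2014488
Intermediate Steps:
V(b, t) = -4*b*(3 + b) (V(b, t) = -4*(3 + b)*b = -4*b*(3 + b))
v(D) = 7 - (6 + D)²
Z(X) = 23713 (Z(X) = 4 - (7 - (6 - 4*5*(3 + 5))²) = 4 - (7 - (6 - 4*5*8)²) = 4 - (7 - (6 - 160)²) = 4 - (7 - 1*(-154)²) = 4 - (7 - 1*23716) = 4 - (7 - 23716) = 4 - 1*(-23709) = 4 + 23709 = 23713)
-84*(269 + Z(-13)) = -84*(269 + 23713) = -84*23982 = -2014488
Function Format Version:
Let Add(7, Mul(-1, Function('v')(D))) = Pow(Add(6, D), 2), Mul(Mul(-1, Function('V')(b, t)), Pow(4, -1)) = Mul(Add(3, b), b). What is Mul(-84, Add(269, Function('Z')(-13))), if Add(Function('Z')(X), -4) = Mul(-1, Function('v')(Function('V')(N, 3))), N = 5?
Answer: -2014488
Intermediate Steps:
Function('V')(b, t) = Mul(-4, b, Add(3, b)) (Function('V')(b, t) = Mul(-4, Mul(Add(3, b), b)) = Mul(-4, Mul(b, Add(3, b))) = Mul(-4, b, Add(3, b)))
Function('v')(D) = Add(7, Mul(-1, Pow(Add(6, D), 2)))
Function('Z')(X) = 23713 (Function('Z')(X) = Add(4, Mul(-1, Add(7, Mul(-1, Pow(Add(6, Mul(-4, 5, Add(3, 5))), 2))))) = Add(4, Mul(-1, Add(7, Mul(-1, Pow(Add(6, Mul(-4, 5, 8)), 2))))) = Add(4, Mul(-1, Add(7, Mul(-1, Pow(Add(6, -160), 2))))) = Add(4, Mul(-1, Add(7, Mul(-1, Pow(-154, 2))))) = Add(4, Mul(-1, Add(7, Mul(-1, 23716)))) = Add(4, Mul(-1, Add(7, -23716))) = Add(4, Mul(-1, -23709)) = Add(4, 23709) = 23713)
Mul(-84, Add(269, Function('Z')(-13))) = Mul(-84, Add(269, 23713)) = Mul(-84, 23982) = -2014488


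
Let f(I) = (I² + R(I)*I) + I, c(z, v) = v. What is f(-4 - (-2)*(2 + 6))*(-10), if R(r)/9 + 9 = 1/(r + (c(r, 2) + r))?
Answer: 105540/13 ≈ 8118.5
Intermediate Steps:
R(r) = -81 + 9/(2 + 2*r) (R(r) = -81 + 9/(r + (2 + r)) = -81 + 9/(2 + 2*r))
f(I) = I + I² + 9*I*(-17 - 18*I)/(2*(1 + I)) (f(I) = (I² + (9*(-17 - 18*I)/(2*(1 + I)))*I) + I = (I² + 9*I*(-17 - 18*I)/(2*(1 + I))) + I = I + I² + 9*I*(-17 - 18*I)/(2*(1 + I)))
f(-4 - (-2)*(2 + 6))*(-10) = ((-4 - (-2)*(2 + 6))*(-151 - 158*(-4 - (-2)*(2 + 6)) + 2*(-4 - (-2)*(2 + 6))²)/(2*(1 + (-4 - (-2)*(2 + 6)))))*(-10) = ((-4 - (-2)*8)*(-151 - 158*(-4 - (-2)*8) + 2*(-4 - (-2)*8)²)/(2*(1 + (-4 - (-2)*8))))*(-10) = ((-4 - 1*(-16))*(-151 - 158*(-4 - 1*(-16)) + 2*(-4 - 1*(-16))²)/(2*(1 + (-4 - 1*(-16)))))*(-10) = ((-4 + 16)*(-151 - 158*(-4 + 16) + 2*(-4 + 16)²)/(2*(1 + (-4 + 16))))*(-10) = ((½)*12*(-151 - 158*12 + 2*12²)/(1 + 12))*(-10) = ((½)*12*(-151 - 1896 + 2*144)/13)*(-10) = ((½)*12*(1/13)*(-151 - 1896 + 288))*(-10) = ((½)*12*(1/13)*(-1759))*(-10) = -10554/13*(-10) = 105540/13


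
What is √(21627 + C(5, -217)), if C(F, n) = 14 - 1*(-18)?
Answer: 11*√179 ≈ 147.17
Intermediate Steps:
C(F, n) = 32 (C(F, n) = 14 + 18 = 32)
√(21627 + C(5, -217)) = √(21627 + 32) = √21659 = 11*√179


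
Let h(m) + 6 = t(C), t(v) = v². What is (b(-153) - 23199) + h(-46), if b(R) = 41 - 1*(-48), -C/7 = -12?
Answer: -16060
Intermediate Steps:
C = 84 (C = -7*(-12) = 84)
b(R) = 89 (b(R) = 41 + 48 = 89)
h(m) = 7050 (h(m) = -6 + 84² = -6 + 7056 = 7050)
(b(-153) - 23199) + h(-46) = (89 - 23199) + 7050 = -23110 + 7050 = -16060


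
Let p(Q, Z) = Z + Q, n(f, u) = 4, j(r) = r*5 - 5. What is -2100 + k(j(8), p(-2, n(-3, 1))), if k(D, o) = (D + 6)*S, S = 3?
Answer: -1977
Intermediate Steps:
j(r) = -5 + 5*r (j(r) = 5*r - 5 = -5 + 5*r)
p(Q, Z) = Q + Z
k(D, o) = 18 + 3*D (k(D, o) = (D + 6)*3 = (6 + D)*3 = 18 + 3*D)
-2100 + k(j(8), p(-2, n(-3, 1))) = -2100 + (18 + 3*(-5 + 5*8)) = -2100 + (18 + 3*(-5 + 40)) = -2100 + (18 + 3*35) = -2100 + (18 + 105) = -2100 + 123 = -1977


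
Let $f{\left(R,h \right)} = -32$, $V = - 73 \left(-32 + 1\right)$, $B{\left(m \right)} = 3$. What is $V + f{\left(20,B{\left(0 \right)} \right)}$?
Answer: $2231$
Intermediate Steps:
$V = 2263$ ($V = \left(-73\right) \left(-31\right) = 2263$)
$V + f{\left(20,B{\left(0 \right)} \right)} = 2263 - 32 = 2231$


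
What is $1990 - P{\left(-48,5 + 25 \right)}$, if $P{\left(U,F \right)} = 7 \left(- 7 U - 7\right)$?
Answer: $-313$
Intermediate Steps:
$P{\left(U,F \right)} = -49 - 49 U$ ($P{\left(U,F \right)} = 7 \left(-7 - 7 U\right) = -49 - 49 U$)
$1990 - P{\left(-48,5 + 25 \right)} = 1990 - \left(-49 - -2352\right) = 1990 - \left(-49 + 2352\right) = 1990 - 2303 = -313$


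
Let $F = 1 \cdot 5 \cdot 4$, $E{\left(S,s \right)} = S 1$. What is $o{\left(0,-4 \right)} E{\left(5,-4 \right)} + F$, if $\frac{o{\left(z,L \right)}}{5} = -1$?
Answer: $-5$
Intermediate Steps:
$o{\left(z,L \right)} = -5$ ($o{\left(z,L \right)} = 5 \left(-1\right) = -5$)
$E{\left(S,s \right)} = S$
$F = 20$ ($F = 5 \cdot 4 = 20$)
$o{\left(0,-4 \right)} E{\left(5,-4 \right)} + F = \left(-5\right) 5 + 20 = -25 + 20 = -5$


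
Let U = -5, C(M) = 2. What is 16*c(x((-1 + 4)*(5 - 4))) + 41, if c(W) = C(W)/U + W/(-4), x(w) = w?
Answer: 113/5 ≈ 22.600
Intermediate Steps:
c(W) = -⅖ - W/4 (c(W) = 2/(-5) + W/(-4) = 2*(-⅕) + W*(-¼) = -⅖ - W/4)
16*c(x((-1 + 4)*(5 - 4))) + 41 = 16*(-⅖ - (-1 + 4)*(5 - 4)/4) + 41 = 16*(-⅖ - 3/4) + 41 = 16*(-⅖ - ¼*3) + 41 = 16*(-⅖ - ¾) + 41 = 16*(-23/20) + 41 = -92/5 + 41 = 113/5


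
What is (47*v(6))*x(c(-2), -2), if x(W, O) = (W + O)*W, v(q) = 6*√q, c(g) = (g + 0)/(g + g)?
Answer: -423*√6/2 ≈ -518.07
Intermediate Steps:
c(g) = ½ (c(g) = g/((2*g)) = g*(1/(2*g)) = ½)
x(W, O) = W*(O + W) (x(W, O) = (O + W)*W = W*(O + W))
(47*v(6))*x(c(-2), -2) = (47*(6*√6))*((-2 + ½)/2) = (282*√6)*((½)*(-3/2)) = (282*√6)*(-¾) = -423*√6/2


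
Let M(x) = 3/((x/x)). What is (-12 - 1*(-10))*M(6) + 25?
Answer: 19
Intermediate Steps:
M(x) = 3 (M(x) = 3/1 = 3*1 = 3)
(-12 - 1*(-10))*M(6) + 25 = (-12 - 1*(-10))*3 + 25 = (-12 + 10)*3 + 25 = -2*3 + 25 = -6 + 25 = 19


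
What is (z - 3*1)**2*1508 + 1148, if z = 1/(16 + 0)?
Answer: 906265/64 ≈ 14160.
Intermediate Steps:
z = 1/16 ≈ 0.062500
(z - 3*1)**2*1508 + 1148 = (1/16 - 3*1)**2*1508 + 1148 = (1/16 - 3)**2*1508 + 1148 = (-47/16)**2*1508 + 1148 = (2209/256)*1508 + 1148 = 832793/64 + 1148 = 906265/64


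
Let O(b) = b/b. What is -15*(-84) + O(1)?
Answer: 1261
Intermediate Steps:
O(b) = 1
-15*(-84) + O(1) = -15*(-84) + 1 = 1260 + 1 = 1261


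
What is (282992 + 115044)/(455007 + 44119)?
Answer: 199018/249563 ≈ 0.79747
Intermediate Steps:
(282992 + 115044)/(455007 + 44119) = 398036/499126 = 398036*(1/499126) = 199018/249563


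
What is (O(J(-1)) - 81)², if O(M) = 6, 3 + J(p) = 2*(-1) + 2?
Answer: 5625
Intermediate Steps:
J(p) = -3 (J(p) = -3 + (2*(-1) + 2) = -3 + (-2 + 2) = -3 + 0 = -3)
(O(J(-1)) - 81)² = (6 - 81)² = (-75)² = 5625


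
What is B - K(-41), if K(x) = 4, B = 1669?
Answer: 1665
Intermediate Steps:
B - K(-41) = 1669 - 1*4 = 1669 - 4 = 1665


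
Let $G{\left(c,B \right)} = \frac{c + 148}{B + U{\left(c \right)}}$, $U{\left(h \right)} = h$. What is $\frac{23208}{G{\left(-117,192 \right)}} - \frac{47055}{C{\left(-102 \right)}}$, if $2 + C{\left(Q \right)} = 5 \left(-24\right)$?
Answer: $\frac{213811905}{3782} \approx 56534.0$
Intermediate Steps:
$C{\left(Q \right)} = -122$ ($C{\left(Q \right)} = -2 + 5 \left(-24\right) = -2 - 120 = -122$)
$G{\left(c,B \right)} = \frac{148 + c}{B + c}$ ($G{\left(c,B \right)} = \frac{c + 148}{B + c} = \frac{148 + c}{B + c}$)
$\frac{23208}{G{\left(-117,192 \right)}} - \frac{47055}{C{\left(-102 \right)}} = \frac{23208}{\frac{1}{192 - 117} \left(148 - 117\right)} - \frac{47055}{-122} = \frac{23208}{\frac{1}{75} \cdot 31} - - \frac{47055}{122} = \frac{23208}{\frac{1}{75} \cdot 31} + \frac{47055}{122} = \frac{23208}{\frac{31}{75}} + \frac{47055}{122} = 23208 \cdot \frac{75}{31} + \frac{47055}{122} = \frac{1740600}{31} + \frac{47055}{122} = \frac{213811905}{3782}$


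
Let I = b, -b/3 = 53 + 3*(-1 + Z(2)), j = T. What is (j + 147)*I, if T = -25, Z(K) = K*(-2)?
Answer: -13908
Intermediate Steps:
Z(K) = -2*K
j = -25
b = -114 (b = -3*(53 + 3*(-1 - 2*2)) = -3*(53 + 3*(-1 - 4)) = -3*(53 + 3*(-5)) = -3*(53 - 15) = -3*38 = -114)
I = -114
(j + 147)*I = (-25 + 147)*(-114) = 122*(-114) = -13908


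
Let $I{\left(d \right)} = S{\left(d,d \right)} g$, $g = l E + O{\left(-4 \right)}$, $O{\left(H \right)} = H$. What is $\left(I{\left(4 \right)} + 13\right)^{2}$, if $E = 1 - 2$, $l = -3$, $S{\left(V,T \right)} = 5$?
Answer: $64$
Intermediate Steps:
$E = -1$ ($E = 1 - 2 = -1$)
$g = -1$ ($g = \left(-3\right) \left(-1\right) - 4 = 3 - 4 = -1$)
$I{\left(d \right)} = -5$ ($I{\left(d \right)} = 5 \left(-1\right) = -5$)
$\left(I{\left(4 \right)} + 13\right)^{2} = \left(-5 + 13\right)^{2} = 8^{2} = 64$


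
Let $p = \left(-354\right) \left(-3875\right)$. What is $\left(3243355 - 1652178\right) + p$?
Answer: $2962927$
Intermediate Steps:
$p = 1371750$
$\left(3243355 - 1652178\right) + p = \left(3243355 - 1652178\right) + 1371750 = 1591177 + 1371750 = 2962927$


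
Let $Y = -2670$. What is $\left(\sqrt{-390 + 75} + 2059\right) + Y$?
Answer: $-611 + 3 i \sqrt{35} \approx -611.0 + 17.748 i$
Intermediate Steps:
$\left(\sqrt{-390 + 75} + 2059\right) + Y = \left(\sqrt{-390 + 75} + 2059\right) - 2670 = \left(\sqrt{-315} + 2059\right) - 2670 = \left(3 i \sqrt{35} + 2059\right) - 2670 = \left(2059 + 3 i \sqrt{35}\right) - 2670 = -611 + 3 i \sqrt{35}$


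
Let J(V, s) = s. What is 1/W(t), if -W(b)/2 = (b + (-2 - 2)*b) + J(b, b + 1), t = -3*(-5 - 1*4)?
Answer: 1/106 ≈ 0.0094340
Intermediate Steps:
t = 27 (t = -3*(-5 - 4) = -3*(-9) = 27)
W(b) = -2 + 4*b (W(b) = -2*((b + (-2 - 2)*b) + (b + 1)) = -2*((b - 4*b) + (1 + b)) = -2*(-3*b + (1 + b)) = -2*(1 - 2*b) = -2 + 4*b)
1/W(t) = 1/(-2 + 4*27) = 1/(-2 + 108) = 1/106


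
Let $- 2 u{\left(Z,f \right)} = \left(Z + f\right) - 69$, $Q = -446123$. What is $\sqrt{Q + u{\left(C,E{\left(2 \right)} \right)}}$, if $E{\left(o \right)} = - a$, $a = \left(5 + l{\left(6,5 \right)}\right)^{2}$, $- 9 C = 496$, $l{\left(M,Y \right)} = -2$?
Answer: $\frac{2 i \sqrt{1003627}}{3} \approx 667.88 i$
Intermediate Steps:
$C = - \frac{496}{9}$ ($C = \left(- \frac{1}{9}\right) 496 = - \frac{496}{9} \approx -55.111$)
$a = 9$ ($a = \left(5 - 2\right)^{2} = 3^{2} = 9$)
$E{\left(o \right)} = -9$ ($E{\left(o \right)} = \left(-1\right) 9 = -9$)
$u{\left(Z,f \right)} = \frac{69}{2} - \frac{Z}{2} - \frac{f}{2}$ ($u{\left(Z,f \right)} = - \frac{\left(Z + f\right) - 69}{2} = - \frac{-69 + Z + f}{2} = \frac{69}{2} - \frac{Z}{2} - \frac{f}{2}$)
$\sqrt{Q + u{\left(C,E{\left(2 \right)} \right)}} = \sqrt{-446123 - - \frac{599}{9}} = \sqrt{-446123 + \left(\frac{69}{2} + \frac{248}{9} + \frac{9}{2}\right)} = \sqrt{-446123 + \frac{599}{9}} = \sqrt{- \frac{4014508}{9}} = \frac{2 i \sqrt{1003627}}{3}$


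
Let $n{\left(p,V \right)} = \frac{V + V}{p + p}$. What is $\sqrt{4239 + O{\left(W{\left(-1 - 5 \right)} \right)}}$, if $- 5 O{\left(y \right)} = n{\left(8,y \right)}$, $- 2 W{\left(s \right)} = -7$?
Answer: $\frac{\sqrt{1695565}}{20} \approx 65.107$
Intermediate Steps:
$n{\left(p,V \right)} = \frac{V}{p}$ ($n{\left(p,V \right)} = \frac{2 V}{2 p} = 2 V \frac{1}{2 p} = \frac{V}{p}$)
$W{\left(s \right)} = \frac{7}{2}$ ($W{\left(s \right)} = \left(- \frac{1}{2}\right) \left(-7\right) = \frac{7}{2}$)
$O{\left(y \right)} = - \frac{y}{40}$ ($O{\left(y \right)} = - \frac{y \frac{1}{8}}{5} = - \frac{\frac{1}{8} y}{5} = - \frac{y}{40}$)
$\sqrt{4239 + O{\left(W{\left(-1 - 5 \right)} \right)}} = \sqrt{4239 - \frac{7}{80}} = \sqrt{\frac{339113}{80}} = \frac{\sqrt{1695565}}{20}$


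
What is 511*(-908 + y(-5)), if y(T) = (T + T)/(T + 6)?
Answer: -469098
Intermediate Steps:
y(T) = 2*T/(6 + T) (y(T) = (2*T)/(6 + T) = 2*T/(6 + T))
511*(-908 + y(-5)) = 511*(-908 + 2*(-5)/(6 - 5)) = 511*(-908 + 2*(-5)/1) = 511*(-908 + 2*(-5)*1) = 511*(-908 - 10) = 511*(-918) = -469098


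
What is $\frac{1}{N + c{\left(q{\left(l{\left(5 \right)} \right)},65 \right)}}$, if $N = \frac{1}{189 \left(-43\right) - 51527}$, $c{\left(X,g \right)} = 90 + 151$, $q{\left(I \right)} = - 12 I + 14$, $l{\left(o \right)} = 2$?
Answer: $\frac{59654}{14376613} \approx 0.0041494$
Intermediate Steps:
$q{\left(I \right)} = 14 - 12 I$
$c{\left(X,g \right)} = 241$
$N = - \frac{1}{59654}$ ($N = \frac{1}{-8127 - 51527} = \frac{1}{-59654} = - \frac{1}{59654} \approx -1.6763 \cdot 10^{-5}$)
$\frac{1}{N + c{\left(q{\left(l{\left(5 \right)} \right)},65 \right)}} = \frac{1}{- \frac{1}{59654} + 241} = \frac{1}{\frac{14376613}{59654}} = \frac{59654}{14376613}$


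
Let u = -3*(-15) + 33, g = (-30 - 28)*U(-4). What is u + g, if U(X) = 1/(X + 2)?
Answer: 107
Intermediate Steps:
U(X) = 1/(2 + X)
g = 29 (g = (-30 - 28)/(2 - 4) = -58/(-2) = -58*(-1/2) = 29)
u = 78 (u = 45 + 33 = 78)
u + g = 78 + 29 = 107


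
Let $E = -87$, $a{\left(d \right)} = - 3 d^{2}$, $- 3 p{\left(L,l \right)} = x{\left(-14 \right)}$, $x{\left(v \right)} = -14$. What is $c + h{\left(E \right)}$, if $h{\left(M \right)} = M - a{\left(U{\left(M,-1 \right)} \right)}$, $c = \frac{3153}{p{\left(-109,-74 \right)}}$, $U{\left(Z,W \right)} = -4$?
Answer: $\frac{8913}{14} \approx 636.64$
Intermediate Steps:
$p{\left(L,l \right)} = \frac{14}{3}$ ($p{\left(L,l \right)} = \left(- \frac{1}{3}\right) \left(-14\right) = \frac{14}{3}$)
$c = \frac{9459}{14}$ ($c = \frac{3153}{\frac{14}{3}} = 3153 \cdot \frac{3}{14} = \frac{9459}{14} \approx 675.64$)
$h{\left(M \right)} = 48 + M$ ($h{\left(M \right)} = M - - 3 \left(-4\right)^{2} = M - \left(-3\right) 16 = M - -48 = M + 48 = 48 + M$)
$c + h{\left(E \right)} = \frac{9459}{14} + \left(48 - 87\right) = \frac{9459}{14} - 39 = \frac{8913}{14}$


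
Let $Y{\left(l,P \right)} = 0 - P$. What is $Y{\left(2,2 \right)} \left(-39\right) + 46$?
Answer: $124$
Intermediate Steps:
$Y{\left(l,P \right)} = - P$
$Y{\left(2,2 \right)} \left(-39\right) + 46 = \left(-1\right) 2 \left(-39\right) + 46 = \left(-2\right) \left(-39\right) + 46 = 78 + 46 = 124$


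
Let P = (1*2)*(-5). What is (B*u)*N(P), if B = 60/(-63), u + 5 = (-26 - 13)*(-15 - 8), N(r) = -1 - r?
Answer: -53520/7 ≈ -7645.7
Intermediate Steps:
P = -10 (P = 2*(-5) = -10)
u = 892 (u = -5 + (-26 - 13)*(-15 - 8) = -5 - 39*(-23) = -5 + 897 = 892)
B = -20/21 (B = 60*(-1/63) = -20/21 ≈ -0.95238)
(B*u)*N(P) = (-20/21*892)*(-1 - 1*(-10)) = -17840*(-1 + 10)/21 = -17840/21*9 = -53520/7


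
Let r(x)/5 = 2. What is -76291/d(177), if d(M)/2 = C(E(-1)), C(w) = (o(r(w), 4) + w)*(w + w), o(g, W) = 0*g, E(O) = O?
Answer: -76291/4 ≈ -19073.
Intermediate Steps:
r(x) = 10 (r(x) = 5*2 = 10)
o(g, W) = 0
C(w) = 2*w² (C(w) = (0 + w)*(w + w) = w*(2*w) = 2*w²)
d(M) = 4 (d(M) = 2*(2*(-1)²) = 2*(2*1) = 2*2 = 4)
-76291/d(177) = -76291/4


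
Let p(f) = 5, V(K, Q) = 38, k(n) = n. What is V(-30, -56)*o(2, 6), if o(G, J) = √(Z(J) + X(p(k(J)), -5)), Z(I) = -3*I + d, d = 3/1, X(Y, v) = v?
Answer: 76*I*√5 ≈ 169.94*I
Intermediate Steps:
d = 3 (d = 3*1 = 3)
Z(I) = 3 - 3*I (Z(I) = -3*I + 3 = 3 - 3*I)
o(G, J) = √(-2 - 3*J) (o(G, J) = √((3 - 3*J) - 5) = √(-2 - 3*J))
V(-30, -56)*o(2, 6) = 38*√(-2 - 3*6) = 38*√(-2 - 18) = 38*√(-20) = 38*(2*I*√5) = 76*I*√5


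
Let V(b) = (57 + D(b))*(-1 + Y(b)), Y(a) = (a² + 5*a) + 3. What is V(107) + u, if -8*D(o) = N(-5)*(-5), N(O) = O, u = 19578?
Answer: 2661295/4 ≈ 6.6532e+5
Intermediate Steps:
D(o) = -25/8 (D(o) = -(-5)*(-5)/8 = -⅛*25 = -25/8)
Y(a) = 3 + a² + 5*a
V(b) = 431/4 + 431*b²/8 + 2155*b/8 (V(b) = (57 - 25/8)*(-1 + (3 + b² + 5*b)) = 431*(2 + b² + 5*b)/8 = 431/4 + 431*b²/8 + 2155*b/8)
V(107) + u = (431/4 + (431/8)*107² + (2155/8)*107) + 19578 = (431/4 + (431/8)*11449 + 230585/8) + 19578 = (431/4 + 4934519/8 + 230585/8) + 19578 = 2582983/4 + 19578 = 2661295/4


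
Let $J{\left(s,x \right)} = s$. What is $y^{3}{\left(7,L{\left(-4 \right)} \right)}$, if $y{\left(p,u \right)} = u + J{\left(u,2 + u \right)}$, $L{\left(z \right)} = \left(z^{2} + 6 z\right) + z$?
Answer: $-13824$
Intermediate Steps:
$L{\left(z \right)} = z^{2} + 7 z$
$y{\left(p,u \right)} = 2 u$ ($y{\left(p,u \right)} = u + u = 2 u$)
$y^{3}{\left(7,L{\left(-4 \right)} \right)} = \left(2 \left(- 4 \left(7 - 4\right)\right)\right)^{3} = \left(2 \left(\left(-4\right) 3\right)\right)^{3} = \left(2 \left(-12\right)\right)^{3} = \left(-24\right)^{3} = -13824$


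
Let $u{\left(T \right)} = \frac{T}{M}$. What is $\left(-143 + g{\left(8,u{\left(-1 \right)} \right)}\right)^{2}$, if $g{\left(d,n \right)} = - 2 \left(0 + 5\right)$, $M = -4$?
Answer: $23409$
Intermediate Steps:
$u{\left(T \right)} = - \frac{T}{4}$ ($u{\left(T \right)} = \frac{T}{-4} = T \left(- \frac{1}{4}\right) = - \frac{T}{4}$)
$g{\left(d,n \right)} = -10$ ($g{\left(d,n \right)} = \left(-2\right) 5 = -10$)
$\left(-143 + g{\left(8,u{\left(-1 \right)} \right)}\right)^{2} = \left(-143 - 10\right)^{2} = \left(-153\right)^{2} = 23409$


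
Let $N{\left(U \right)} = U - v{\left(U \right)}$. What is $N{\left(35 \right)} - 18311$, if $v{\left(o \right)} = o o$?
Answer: $-19501$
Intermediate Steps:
$v{\left(o \right)} = o^{2}$
$N{\left(U \right)} = U - U^{2}$
$N{\left(35 \right)} - 18311 = 35 \left(1 - 35\right) - 18311 = 35 \left(-34\right) - 18311 = -1190 - 18311 = -19501$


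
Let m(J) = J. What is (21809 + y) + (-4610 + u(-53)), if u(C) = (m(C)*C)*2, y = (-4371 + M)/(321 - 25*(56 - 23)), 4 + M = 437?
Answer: 5751853/252 ≈ 22825.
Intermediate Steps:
M = 433 (M = -4 + 437 = 433)
y = 1969/252 (y = (-4371 + 433)/(321 - 25*(56 - 23)) = -3938/(321 - 25*33) = -3938/(321 - 825) = -3938/(-504) = -3938*(-1/504) = 1969/252 ≈ 7.8135)
u(C) = 2*C² (u(C) = (C*C)*2 = C²*2 = 2*C²)
(21809 + y) + (-4610 + u(-53)) = (21809 + 1969/252) + (-4610 + 2*(-53)²) = 5497837/252 + (-4610 + 2*2809) = 5497837/252 + (-4610 + 5618) = 5497837/252 + 1008 = 5751853/252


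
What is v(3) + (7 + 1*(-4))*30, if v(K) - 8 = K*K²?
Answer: 125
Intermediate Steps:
v(K) = 8 + K³ (v(K) = 8 + K*K² = 8 + K³)
v(3) + (7 + 1*(-4))*30 = (8 + 3³) + (7 + 1*(-4))*30 = (8 + 27) + (7 - 4)*30 = 35 + 3*30 = 35 + 90 = 125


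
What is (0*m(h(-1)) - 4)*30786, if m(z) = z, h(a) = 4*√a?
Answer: -123144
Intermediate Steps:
(0*m(h(-1)) - 4)*30786 = (0*(4*√(-1)) - 4)*30786 = (0*(4*I) - 4)*30786 = (0 - 4)*30786 = -4*30786 = -123144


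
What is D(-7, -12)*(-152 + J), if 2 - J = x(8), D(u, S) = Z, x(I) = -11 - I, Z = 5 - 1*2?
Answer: -393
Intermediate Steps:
Z = 3 (Z = 5 - 2 = 3)
D(u, S) = 3
J = 21 (J = 2 - (-11 - 1*8) = 2 - (-11 - 8) = 2 - 1*(-19) = 2 + 19 = 21)
D(-7, -12)*(-152 + J) = 3*(-152 + 21) = 3*(-131) = -393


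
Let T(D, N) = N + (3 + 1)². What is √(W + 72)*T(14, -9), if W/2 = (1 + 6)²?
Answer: 7*√170 ≈ 91.269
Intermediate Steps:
W = 98 (W = 2*(1 + 6)² = 2*7² = 2*49 = 98)
T(D, N) = 16 + N (T(D, N) = N + 4² = N + 16 = 16 + N)
√(W + 72)*T(14, -9) = √(98 + 72)*(16 - 9) = √170*7 = 7*√170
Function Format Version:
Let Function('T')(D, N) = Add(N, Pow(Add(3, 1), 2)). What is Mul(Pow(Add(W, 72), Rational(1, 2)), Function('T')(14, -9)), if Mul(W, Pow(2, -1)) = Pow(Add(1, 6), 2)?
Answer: Mul(7, Pow(170, Rational(1, 2))) ≈ 91.269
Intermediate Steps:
W = 98 (W = Mul(2, Pow(Add(1, 6), 2)) = Mul(2, Pow(7, 2)) = Mul(2, 49) = 98)
Function('T')(D, N) = Add(16, N) (Function('T')(D, N) = Add(N, Pow(4, 2)) = Add(N, 16) = Add(16, N))
Mul(Pow(Add(W, 72), Rational(1, 2)), Function('T')(14, -9)) = Mul(Pow(Add(98, 72), Rational(1, 2)), Add(16, -9)) = Mul(Pow(170, Rational(1, 2)), 7) = Mul(7, Pow(170, Rational(1, 2)))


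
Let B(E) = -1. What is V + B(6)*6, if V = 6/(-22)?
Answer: -69/11 ≈ -6.2727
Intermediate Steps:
V = -3/11 (V = 6*(-1/22) = -3/11 ≈ -0.27273)
V + B(6)*6 = -3/11 - 1*6 = -3/11 - 6 = -69/11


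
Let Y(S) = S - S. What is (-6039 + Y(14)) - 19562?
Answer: -25601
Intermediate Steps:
Y(S) = 0
(-6039 + Y(14)) - 19562 = (-6039 + 0) - 19562 = -6039 - 19562 = -25601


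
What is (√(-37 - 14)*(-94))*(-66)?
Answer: 6204*I*√51 ≈ 44305.0*I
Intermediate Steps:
(√(-37 - 14)*(-94))*(-66) = (√(-51)*(-94))*(-66) = ((I*√51)*(-94))*(-66) = -94*I*√51*(-66) = 6204*I*√51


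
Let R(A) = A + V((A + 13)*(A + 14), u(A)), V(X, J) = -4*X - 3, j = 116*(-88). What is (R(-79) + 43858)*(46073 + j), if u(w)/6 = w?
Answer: 954582840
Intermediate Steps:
u(w) = 6*w
j = -10208
V(X, J) = -3 - 4*X
R(A) = -3 + A - 4*(13 + A)*(14 + A) (R(A) = A + (-3 - 4*(A + 13)*(A + 14)) = A + (-3 - 4*(13 + A)*(14 + A)) = -3 + A - 4*(13 + A)*(14 + A))
(R(-79) + 43858)*(46073 + j) = ((-731 - 107*(-79) - 4*(-79)²) + 43858)*(46073 - 10208) = ((-731 + 8453 - 4*6241) + 43858)*35865 = ((-731 + 8453 - 24964) + 43858)*35865 = (-17242 + 43858)*35865 = 26616*35865 = 954582840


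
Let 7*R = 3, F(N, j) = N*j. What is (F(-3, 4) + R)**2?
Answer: 6561/49 ≈ 133.90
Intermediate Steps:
R = 3/7 (R = (1/7)*3 = 3/7 ≈ 0.42857)
(F(-3, 4) + R)**2 = (-3*4 + 3/7)**2 = (-12 + 3/7)**2 = (-81/7)**2 = 6561/49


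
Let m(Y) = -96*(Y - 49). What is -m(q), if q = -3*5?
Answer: -6144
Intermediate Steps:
q = -15
m(Y) = 4704 - 96*Y (m(Y) = -96*(-49 + Y) = 4704 - 96*Y)
-m(q) = -(4704 - 96*(-15)) = -(4704 + 1440) = -1*6144 = -6144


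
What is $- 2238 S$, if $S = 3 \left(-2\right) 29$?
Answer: $389412$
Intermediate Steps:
$S = -174$ ($S = \left(-6\right) 29 = -174$)
$- 2238 S = \left(-2238\right) \left(-174\right) = 389412$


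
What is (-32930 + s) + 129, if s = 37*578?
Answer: -11415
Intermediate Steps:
s = 21386
(-32930 + s) + 129 = (-32930 + 21386) + 129 = -11544 + 129 = -11415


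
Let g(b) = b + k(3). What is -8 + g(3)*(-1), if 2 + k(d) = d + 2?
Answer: -14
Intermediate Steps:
k(d) = d (k(d) = -2 + (d + 2) = -2 + (2 + d) = d)
g(b) = 3 + b (g(b) = b + 3 = 3 + b)
-8 + g(3)*(-1) = -8 + (3 + 3)*(-1) = -8 + 6*(-1) = -8 - 6 = -14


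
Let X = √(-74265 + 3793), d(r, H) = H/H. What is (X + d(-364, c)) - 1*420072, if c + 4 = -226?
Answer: -420071 + 2*I*√17618 ≈ -4.2007e+5 + 265.47*I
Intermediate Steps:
c = -230 (c = -4 - 226 = -230)
d(r, H) = 1
X = 2*I*√17618 (X = √(-70472) = 2*I*√17618 ≈ 265.47*I)
(X + d(-364, c)) - 1*420072 = (2*I*√17618 + 1) - 1*420072 = (1 + 2*I*√17618) - 420072 = -420071 + 2*I*√17618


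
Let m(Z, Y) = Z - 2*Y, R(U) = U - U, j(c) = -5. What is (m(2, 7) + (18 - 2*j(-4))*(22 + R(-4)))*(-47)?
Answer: -28388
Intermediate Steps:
R(U) = 0
(m(2, 7) + (18 - 2*j(-4))*(22 + R(-4)))*(-47) = ((2 - 2*7) + (18 - 2*(-5))*(22 + 0))*(-47) = ((2 - 14) + (18 + 10)*22)*(-47) = (-12 + 28*22)*(-47) = (-12 + 616)*(-47) = 604*(-47) = -28388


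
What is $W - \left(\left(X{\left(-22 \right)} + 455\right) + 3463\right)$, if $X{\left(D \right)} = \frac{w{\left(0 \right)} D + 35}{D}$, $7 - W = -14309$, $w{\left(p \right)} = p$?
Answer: $\frac{228791}{22} \approx 10400.0$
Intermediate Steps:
$W = 14316$ ($W = 7 - -14309 = 7 + 14309 = 14316$)
$X{\left(D \right)} = \frac{35}{D}$ ($X{\left(D \right)} = \frac{0 D + 35}{D} = \frac{0 + 35}{D} = \frac{35}{D}$)
$W - \left(\left(X{\left(-22 \right)} + 455\right) + 3463\right) = 14316 - \left(\left(\frac{35}{-22} + 455\right) + 3463\right) = 14316 - \left(\left(35 \left(- \frac{1}{22}\right) + 455\right) + 3463\right) = 14316 - \left(\left(- \frac{35}{22} + 455\right) + 3463\right) = 14316 - \left(\frac{9975}{22} + 3463\right) = 14316 - \frac{86161}{22} = \frac{228791}{22}$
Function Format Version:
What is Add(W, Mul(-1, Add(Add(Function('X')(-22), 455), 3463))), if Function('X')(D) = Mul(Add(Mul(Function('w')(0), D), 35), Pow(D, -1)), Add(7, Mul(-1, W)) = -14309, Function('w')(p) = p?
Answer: Rational(228791, 22) ≈ 10400.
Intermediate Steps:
W = 14316 (W = Add(7, Mul(-1, -14309)) = Add(7, 14309) = 14316)
Function('X')(D) = Mul(35, Pow(D, -1)) (Function('X')(D) = Mul(Add(Mul(0, D), 35), Pow(D, -1)) = Mul(Add(0, 35), Pow(D, -1)) = Mul(35, Pow(D, -1)))
Add(W, Mul(-1, Add(Add(Function('X')(-22), 455), 3463))) = Add(14316, Mul(-1, Add(Add(Mul(35, Pow(-22, -1)), 455), 3463))) = Add(14316, Mul(-1, Add(Add(Mul(35, Rational(-1, 22)), 455), 3463))) = Add(14316, Mul(-1, Add(Add(Rational(-35, 22), 455), 3463))) = Add(14316, Mul(-1, Add(Rational(9975, 22), 3463))) = Add(14316, Mul(-1, Rational(86161, 22))) = Add(14316, Rational(-86161, 22)) = Rational(228791, 22)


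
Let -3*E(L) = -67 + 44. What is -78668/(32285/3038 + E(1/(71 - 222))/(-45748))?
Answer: -59206512624/7997929 ≈ -7402.7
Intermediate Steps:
E(L) = 23/3 (E(L) = -(-67 + 44)/3 = -1/3*(-23) = 23/3)
-78668/(32285/3038 + E(1/(71 - 222))/(-45748)) = -78668/(32285/3038 + (23/3)/(-45748)) = -78668/(32285*(1/3038) + (23/3)*(-1/45748)) = -78668/(32285/3038 - 23/137244) = -78668/2215426333/208473636 = -78668*208473636/2215426333 = -59206512624/7997929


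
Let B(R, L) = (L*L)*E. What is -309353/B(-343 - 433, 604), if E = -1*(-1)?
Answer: -309353/364816 ≈ -0.84797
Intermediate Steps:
E = 1
B(R, L) = L**2 (B(R, L) = (L*L)*1 = L**2*1 = L**2)
-309353/B(-343 - 433, 604) = -309353/(604**2) = -309353/364816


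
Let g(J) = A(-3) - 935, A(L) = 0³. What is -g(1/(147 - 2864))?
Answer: 935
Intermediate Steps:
A(L) = 0
g(J) = -935 (g(J) = 0 - 935 = -935)
-g(1/(147 - 2864)) = -1*(-935) = 935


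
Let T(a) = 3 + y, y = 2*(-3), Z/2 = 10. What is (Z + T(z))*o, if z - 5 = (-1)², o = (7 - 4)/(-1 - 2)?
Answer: -17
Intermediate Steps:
Z = 20 (Z = 2*10 = 20)
y = -6
o = -1 (o = 3/(-3) = 3*(-⅓) = -1)
z = 6 (z = 5 + (-1)² = 5 + 1 = 6)
T(a) = -3 (T(a) = 3 - 6 = -3)
(Z + T(z))*o = (20 - 3)*(-1) = 17*(-1) = -17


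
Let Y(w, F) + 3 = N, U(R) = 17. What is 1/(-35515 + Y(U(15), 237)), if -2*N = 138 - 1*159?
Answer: -2/71015 ≈ -2.8163e-5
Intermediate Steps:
N = 21/2 (N = -(138 - 1*159)/2 = -(138 - 159)/2 = -½*(-21) = 21/2 ≈ 10.500)
Y(w, F) = 15/2 (Y(w, F) = -3 + 21/2 = 15/2)
1/(-35515 + Y(U(15), 237)) = 1/(-35515 + 15/2) = 1/(-71015/2) = -2/71015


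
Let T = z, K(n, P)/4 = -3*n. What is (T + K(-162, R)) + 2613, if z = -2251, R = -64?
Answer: 2306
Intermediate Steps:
K(n, P) = -12*n (K(n, P) = 4*(-3*n) = -12*n)
T = -2251
(T + K(-162, R)) + 2613 = (-2251 - 12*(-162)) + 2613 = (-2251 + 1944) + 2613 = -307 + 2613 = 2306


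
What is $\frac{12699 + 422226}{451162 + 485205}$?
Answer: $\frac{434925}{936367} \approx 0.46448$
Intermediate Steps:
$\frac{12699 + 422226}{451162 + 485205} = \frac{434925}{936367}$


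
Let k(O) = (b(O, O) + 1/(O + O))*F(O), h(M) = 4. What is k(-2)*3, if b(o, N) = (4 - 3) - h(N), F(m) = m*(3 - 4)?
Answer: -39/2 ≈ -19.500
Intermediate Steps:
F(m) = -m (F(m) = m*(-1) = -m)
b(o, N) = -3 (b(o, N) = (4 - 3) - 1*4 = 1 - 4 = -3)
k(O) = -O*(-3 + 1/(2*O)) (k(O) = (-3 + 1/(O + O))*(-O) = (-3 + 1/(2*O))*(-O) = -O*(-3 + 1/(2*O)))
k(-2)*3 = (-½ + 3*(-2))*3 = (-½ - 6)*3 = -13/2*3 = -39/2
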